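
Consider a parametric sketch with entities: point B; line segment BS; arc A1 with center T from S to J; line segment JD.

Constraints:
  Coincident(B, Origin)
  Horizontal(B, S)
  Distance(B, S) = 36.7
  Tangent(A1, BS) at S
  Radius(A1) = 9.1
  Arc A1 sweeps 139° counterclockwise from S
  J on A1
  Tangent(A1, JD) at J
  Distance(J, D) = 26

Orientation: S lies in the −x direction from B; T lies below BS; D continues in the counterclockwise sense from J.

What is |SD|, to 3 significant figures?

35.7

On A1, S sits at bearing 90° from T; a 139° counterclockwise sweep puts J at bearing 229°, so J = T + 9.1·(cos 229°, sin 229°) = (-42.7, -16.0). A1 meets JD tangentially, so TJ is at right angles to JD, so JD runs along (−sin 229°, cos 229°); with |JD| = 26.0, D = (-23.0, -33.0). Then |SD| = |D − S| = 35.7.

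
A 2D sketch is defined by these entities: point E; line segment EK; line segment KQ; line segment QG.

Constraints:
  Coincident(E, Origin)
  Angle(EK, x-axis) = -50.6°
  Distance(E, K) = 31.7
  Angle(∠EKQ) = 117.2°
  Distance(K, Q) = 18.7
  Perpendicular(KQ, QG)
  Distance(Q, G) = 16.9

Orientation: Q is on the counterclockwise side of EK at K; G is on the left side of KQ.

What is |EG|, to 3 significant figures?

35.1

E is at the origin; EK runs at -50.6° with length 31.7, so K = 31.7·(cos -50.6°, sin -50.6°) = (20.1, -24.5). ∠EKQ = 117.2°, so KQ runs at -50.6° + (180° − 117.2°) = 12.2° from the x-axis; with |KQ| = 18.7, Q = K + 18.7·(cos 12.2°, sin 12.2°) = (38.4, -20.5). KQ is perpendicular to QG; with |QG| = 16.9 on the left of KQ, G = Q + 16.9·(-0.211, 0.977) = (34.8, -4.03). Then |EG| = |G − E| = 35.1.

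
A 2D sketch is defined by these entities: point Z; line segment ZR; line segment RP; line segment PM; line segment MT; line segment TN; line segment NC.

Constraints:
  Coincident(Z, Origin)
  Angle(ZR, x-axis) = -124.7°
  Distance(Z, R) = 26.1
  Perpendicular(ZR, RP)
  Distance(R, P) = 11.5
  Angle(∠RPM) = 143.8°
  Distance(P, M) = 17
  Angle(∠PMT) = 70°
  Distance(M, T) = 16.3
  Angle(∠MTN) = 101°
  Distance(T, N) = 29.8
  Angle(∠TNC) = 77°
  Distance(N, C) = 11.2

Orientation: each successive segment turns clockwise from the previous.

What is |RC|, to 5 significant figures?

7.9416

Z is at the origin; ZR runs at -124.7° with length 26.1, so R = (-14.858, -21.458). ZR ⟂ RP, so RP runs at 145.30°; with |RP| = 11.5, P = (-24.313, -14.911). ∠RPM = 143.8° gives PM at 109.10° from the x-axis; with |PM| = 17.0, M = (-29.876, 1.1529). ∠PMT = 70.0° gives MT at -0.90000° from the x-axis; with |MT| = 16.3, T = (-13.578, 0.89686). ∠MTN = 101.0° gives TN at -79.900° from the x-axis; with |TN| = 29.8, N = (-8.3516, -28.441). ∠TNC = 77.0° gives NC at 177.10° from the x-axis; with |NC| = 11.2, C = (-19.537, -27.875). Then |RC| = |C − R| = 7.9416.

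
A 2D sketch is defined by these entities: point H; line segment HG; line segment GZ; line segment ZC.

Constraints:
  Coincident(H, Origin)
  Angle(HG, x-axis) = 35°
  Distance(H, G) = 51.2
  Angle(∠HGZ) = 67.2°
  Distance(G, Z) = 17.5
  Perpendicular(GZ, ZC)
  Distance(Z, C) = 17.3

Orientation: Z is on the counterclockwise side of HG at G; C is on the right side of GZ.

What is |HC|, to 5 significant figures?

64.542

H is at the origin; HG runs at 35.0° with length 51.2, so G = 51.2·(cos 35.0°, sin 35.0°) = (41.941, 29.367). ∠HGZ = 67.2°, so GZ runs at 35.0° + (180° − 67.2°) = 147.80° from the x-axis; with |GZ| = 17.5, Z = G + 17.5·(cos 147.80°, sin 147.80°) = (27.132, 38.692). The perpendicularity gives ZC at right angles to GZ; with |ZC| = 17.3 on the right of GZ, C = Z + 17.3·(0.53288, 0.84619) = (36.351, 53.332). Then |HC| = |C − H| = 64.542.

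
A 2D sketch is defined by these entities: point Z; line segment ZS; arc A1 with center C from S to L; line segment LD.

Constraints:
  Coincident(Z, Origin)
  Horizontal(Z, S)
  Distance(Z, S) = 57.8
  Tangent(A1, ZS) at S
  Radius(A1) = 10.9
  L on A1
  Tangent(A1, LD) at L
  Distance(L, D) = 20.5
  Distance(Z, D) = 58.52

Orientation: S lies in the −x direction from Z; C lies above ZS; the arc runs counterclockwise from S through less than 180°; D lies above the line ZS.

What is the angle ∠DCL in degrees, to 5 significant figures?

62.000°

Checks: |ZS| = 57.80 ✓; |CL| = 10.90 ✓; ∠(CL, LD) = 90.00° ✓; |LD| = 20.50 ✓; |ZD| = 58.52 ✓.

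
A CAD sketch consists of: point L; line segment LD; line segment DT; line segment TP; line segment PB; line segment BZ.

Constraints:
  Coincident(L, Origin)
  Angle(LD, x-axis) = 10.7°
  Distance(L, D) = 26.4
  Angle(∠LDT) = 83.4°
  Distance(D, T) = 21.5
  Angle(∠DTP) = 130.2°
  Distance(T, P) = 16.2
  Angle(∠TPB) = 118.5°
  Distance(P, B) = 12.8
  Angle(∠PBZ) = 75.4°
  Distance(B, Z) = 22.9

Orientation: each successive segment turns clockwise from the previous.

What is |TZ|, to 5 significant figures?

16.750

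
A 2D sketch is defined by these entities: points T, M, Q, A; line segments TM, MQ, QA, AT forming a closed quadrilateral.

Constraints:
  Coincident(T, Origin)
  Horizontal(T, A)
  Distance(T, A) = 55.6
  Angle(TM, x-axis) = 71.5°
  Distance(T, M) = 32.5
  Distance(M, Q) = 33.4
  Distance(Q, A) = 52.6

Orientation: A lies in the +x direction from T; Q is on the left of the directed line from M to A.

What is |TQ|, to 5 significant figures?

62.425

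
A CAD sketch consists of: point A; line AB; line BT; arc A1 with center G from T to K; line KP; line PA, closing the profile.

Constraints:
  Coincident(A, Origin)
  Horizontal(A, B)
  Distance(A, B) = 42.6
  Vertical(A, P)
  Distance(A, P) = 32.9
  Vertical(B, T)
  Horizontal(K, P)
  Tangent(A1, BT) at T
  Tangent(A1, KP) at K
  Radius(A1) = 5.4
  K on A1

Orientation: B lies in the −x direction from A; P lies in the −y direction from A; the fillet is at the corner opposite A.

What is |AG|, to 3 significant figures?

46.3

A is at the origin; A and B share the same y with |AB| = 42.6 and B on the −x side, so B = (-42.6, 0.00). A and P share the same x with |AP| = 32.9 and P on the −y side, so P = (0.00, -32.9). The virtual corner opposite A is at (-42.6, -32.9). Tangency of A1 to BT means the radius GT is perpendicular to BT and since A1 is tangent to KP there, GK ⟂ KP, with radius 5.4, so the center G sits 5.4 in from both sides at G = (-37.2, -27.5). Then |AG| = |G − A| = 46.3.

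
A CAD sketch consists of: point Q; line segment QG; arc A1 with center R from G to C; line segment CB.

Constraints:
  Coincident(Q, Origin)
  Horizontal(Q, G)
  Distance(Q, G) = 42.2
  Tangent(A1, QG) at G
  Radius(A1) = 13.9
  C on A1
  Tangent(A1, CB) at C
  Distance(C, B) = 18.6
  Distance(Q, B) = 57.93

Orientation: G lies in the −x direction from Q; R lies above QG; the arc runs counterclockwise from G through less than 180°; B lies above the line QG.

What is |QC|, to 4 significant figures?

39.57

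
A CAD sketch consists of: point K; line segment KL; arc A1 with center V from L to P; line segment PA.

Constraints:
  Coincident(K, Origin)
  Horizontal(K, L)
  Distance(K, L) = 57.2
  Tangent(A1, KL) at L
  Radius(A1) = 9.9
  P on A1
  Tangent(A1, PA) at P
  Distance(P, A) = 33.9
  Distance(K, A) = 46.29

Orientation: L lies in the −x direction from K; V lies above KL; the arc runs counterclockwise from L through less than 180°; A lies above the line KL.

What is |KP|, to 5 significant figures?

48.925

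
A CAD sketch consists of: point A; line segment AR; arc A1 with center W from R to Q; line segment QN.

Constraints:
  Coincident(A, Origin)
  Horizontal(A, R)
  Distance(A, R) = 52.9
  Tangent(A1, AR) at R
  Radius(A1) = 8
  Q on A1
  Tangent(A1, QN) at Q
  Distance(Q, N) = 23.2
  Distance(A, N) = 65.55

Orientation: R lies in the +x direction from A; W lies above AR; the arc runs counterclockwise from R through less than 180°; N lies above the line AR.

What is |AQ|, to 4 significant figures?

61.50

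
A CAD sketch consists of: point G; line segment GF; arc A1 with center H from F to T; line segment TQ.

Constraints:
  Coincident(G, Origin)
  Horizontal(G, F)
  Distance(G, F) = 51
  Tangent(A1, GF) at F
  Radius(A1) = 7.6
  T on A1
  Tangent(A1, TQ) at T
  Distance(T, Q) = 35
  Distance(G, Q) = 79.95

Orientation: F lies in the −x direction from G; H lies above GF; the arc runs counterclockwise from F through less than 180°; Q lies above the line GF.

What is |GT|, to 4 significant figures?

47.47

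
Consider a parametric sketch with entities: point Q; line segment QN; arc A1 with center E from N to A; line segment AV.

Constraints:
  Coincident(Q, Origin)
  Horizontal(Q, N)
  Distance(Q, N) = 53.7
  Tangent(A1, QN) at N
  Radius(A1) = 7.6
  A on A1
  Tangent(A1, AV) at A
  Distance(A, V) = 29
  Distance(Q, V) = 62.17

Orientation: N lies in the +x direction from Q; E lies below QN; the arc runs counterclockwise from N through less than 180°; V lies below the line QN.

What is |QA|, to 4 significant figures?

46.94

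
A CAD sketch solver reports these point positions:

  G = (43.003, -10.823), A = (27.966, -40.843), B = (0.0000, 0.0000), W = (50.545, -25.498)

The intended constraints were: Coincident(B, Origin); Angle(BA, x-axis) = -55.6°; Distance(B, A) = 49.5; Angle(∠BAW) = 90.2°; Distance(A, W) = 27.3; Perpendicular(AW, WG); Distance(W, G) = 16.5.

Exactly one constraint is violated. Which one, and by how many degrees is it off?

Perpendicular(AW, WG) — off by 7.00°.

B = (0.00, 0.00) ✓; BA at -55.60° ✓; |BA| = 49.50 ✓; ∠BAW = 90.20° ✓; |AW| = 27.30 ✓; ∠(AW, WG) = 83.00° ✗; |WG| = 16.50 ✓.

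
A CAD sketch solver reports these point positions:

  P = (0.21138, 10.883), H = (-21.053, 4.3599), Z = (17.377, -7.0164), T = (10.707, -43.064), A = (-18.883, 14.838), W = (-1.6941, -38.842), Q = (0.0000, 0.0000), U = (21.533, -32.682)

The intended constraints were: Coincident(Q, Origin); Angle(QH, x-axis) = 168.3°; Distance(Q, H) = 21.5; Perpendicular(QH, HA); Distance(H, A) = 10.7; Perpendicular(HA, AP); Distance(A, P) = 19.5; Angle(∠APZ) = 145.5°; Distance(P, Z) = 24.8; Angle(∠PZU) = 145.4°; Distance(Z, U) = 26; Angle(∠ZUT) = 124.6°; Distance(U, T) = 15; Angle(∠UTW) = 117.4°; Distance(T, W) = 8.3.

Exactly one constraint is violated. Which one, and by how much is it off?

Distance(T, W) = 8.3 — off by 4.80.

Q = (0.00, 0.00) ✓; QH at 168.3° ✓; |QH| = 21.50 ✓; ∠(QH, HA) = 90.00° ✓; |HA| = 10.70 ✓; ∠(HA, AP) = 90.00° ✓; |AP| = 19.50 ✓; ∠APZ = 145.5° ✓; |PZ| = 24.80 ✓; ∠PZU = 145.4° ✓; |ZU| = 26.00 ✓; ∠ZUT = 124.6° ✓; |UT| = 15.00 ✓; ∠UTW = 117.4° ✓; |TW| = 13.10 ✗.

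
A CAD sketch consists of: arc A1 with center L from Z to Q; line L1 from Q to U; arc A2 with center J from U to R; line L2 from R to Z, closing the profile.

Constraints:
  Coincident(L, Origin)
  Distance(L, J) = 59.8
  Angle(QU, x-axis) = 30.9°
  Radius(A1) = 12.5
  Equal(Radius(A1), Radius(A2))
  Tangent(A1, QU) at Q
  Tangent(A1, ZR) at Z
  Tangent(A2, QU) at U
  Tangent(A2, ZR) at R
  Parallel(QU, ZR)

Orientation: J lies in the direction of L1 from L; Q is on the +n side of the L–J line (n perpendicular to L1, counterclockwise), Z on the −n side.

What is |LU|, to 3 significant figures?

61.1

The slot axis is L1's direction at 30.9°, so u = (cos 30.9°, sin 30.9°) = (0.858, 0.514) and n = (−sin 30.9°, cos 30.9°) = (-0.514, 0.858). L is at the origin and J lies 59.8 along u from L, so J = 59.8·u = (51.3, 30.7). Tangency of A1 to both parallel lines with radius 12.5 puts Q and Z at L ± 12.5·n: Q = (-6.42, 10.7), Z = (6.42, -10.7). Equal radii place U and R the same way about J: U = J + 12.5·n = (44.9, 41.4), R = J − 12.5·n = (57.7, 20.0). Then |LU| = |U − L| = 61.1.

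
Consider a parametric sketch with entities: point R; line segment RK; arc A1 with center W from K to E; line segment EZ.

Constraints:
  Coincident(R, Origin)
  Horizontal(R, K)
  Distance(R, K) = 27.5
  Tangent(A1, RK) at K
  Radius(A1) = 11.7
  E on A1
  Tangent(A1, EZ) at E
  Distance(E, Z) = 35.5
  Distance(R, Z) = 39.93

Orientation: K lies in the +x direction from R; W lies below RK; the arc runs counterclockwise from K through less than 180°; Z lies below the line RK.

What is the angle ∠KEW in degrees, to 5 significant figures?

56.477°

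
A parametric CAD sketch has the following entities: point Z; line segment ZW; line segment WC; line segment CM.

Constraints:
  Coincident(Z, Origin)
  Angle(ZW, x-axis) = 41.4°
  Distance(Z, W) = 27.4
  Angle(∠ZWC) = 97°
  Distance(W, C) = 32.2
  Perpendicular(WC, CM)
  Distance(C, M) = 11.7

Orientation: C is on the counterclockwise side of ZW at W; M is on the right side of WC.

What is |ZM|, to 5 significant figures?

52.687

Z is at the origin; ZW runs at 41.4° with length 27.4, so W = 27.4·(cos 41.4°, sin 41.4°) = (20.553, 18.120). ∠ZWC = 97.0°, so WC runs at 41.4° + (180° − 97.0°) = 124.40° from the x-axis; with |WC| = 32.2, C = W + 32.2·(cos 124.40°, sin 124.40°) = (2.3611, 44.689). WC ⟂ CM; with |CM| = 11.7 on the right of WC, M = C + 11.7·(0.82511, 0.56497) = (12.015, 51.299). Then |ZM| = |M − Z| = 52.687.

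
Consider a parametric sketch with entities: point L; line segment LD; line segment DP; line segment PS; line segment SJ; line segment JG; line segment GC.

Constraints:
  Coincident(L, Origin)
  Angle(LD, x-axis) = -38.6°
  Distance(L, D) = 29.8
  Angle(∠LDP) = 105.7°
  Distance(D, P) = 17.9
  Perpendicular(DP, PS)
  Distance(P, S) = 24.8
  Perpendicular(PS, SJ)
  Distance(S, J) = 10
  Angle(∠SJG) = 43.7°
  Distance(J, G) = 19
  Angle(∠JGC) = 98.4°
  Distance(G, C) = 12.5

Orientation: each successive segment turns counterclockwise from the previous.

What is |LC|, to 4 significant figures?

40.65

∠SJG = 43.7° gives JG at -8.000° from the x-axis; with |JG| = 19.0, G = (34.05, 3.514). ∠JGC = 98.4° gives GC at 73.60° from the x-axis; with |GC| = 12.5, C = (37.58, 15.51). Then |LC| = |C − L| = 40.65.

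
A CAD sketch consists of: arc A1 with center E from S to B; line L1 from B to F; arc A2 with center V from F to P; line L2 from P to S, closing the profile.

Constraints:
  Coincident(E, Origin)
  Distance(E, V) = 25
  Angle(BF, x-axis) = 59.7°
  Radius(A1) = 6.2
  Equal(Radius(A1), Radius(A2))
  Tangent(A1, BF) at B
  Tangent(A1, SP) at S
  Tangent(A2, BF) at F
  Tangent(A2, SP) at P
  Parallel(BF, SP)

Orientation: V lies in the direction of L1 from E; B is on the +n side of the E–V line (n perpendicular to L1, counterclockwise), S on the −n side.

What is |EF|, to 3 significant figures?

25.8

The slot axis is L1's direction at 59.7°, so u = (cos 59.7°, sin 59.7°) = (0.505, 0.863) and n = (−sin 59.7°, cos 59.7°) = (-0.863, 0.505). E is at the origin and V lies 25.0 along u from E, so V = 25.0·u = (12.6, 21.6). Tangency of A1 to both parallel lines with radius 6.2 puts B and S at E ± 6.2·n: B = (-5.35, 3.13), S = (5.35, -3.13). Equal radii place F and P the same way about V: F = V + 6.2·n = (7.26, 24.7), P = V − 6.2·n = (18.0, 18.5). Then |EF| = |F − E| = 25.8.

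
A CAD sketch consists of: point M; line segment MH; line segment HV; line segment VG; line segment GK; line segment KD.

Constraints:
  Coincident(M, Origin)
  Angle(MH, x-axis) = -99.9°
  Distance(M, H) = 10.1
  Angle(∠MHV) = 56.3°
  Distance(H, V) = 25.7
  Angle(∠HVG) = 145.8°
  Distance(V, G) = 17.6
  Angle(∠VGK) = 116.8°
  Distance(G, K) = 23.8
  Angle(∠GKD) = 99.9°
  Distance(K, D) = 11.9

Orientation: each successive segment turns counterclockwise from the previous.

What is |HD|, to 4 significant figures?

42.39

∠VGK = 116.8° gives GK at 121.2° from the x-axis; with |GK| = 23.8, K = (18.78, 35.70). ∠GKD = 99.9° gives KD at -158.7° from the x-axis; with |KD| = 11.9, D = (7.688, 31.38). Then |HD| = |D − H| = 42.39.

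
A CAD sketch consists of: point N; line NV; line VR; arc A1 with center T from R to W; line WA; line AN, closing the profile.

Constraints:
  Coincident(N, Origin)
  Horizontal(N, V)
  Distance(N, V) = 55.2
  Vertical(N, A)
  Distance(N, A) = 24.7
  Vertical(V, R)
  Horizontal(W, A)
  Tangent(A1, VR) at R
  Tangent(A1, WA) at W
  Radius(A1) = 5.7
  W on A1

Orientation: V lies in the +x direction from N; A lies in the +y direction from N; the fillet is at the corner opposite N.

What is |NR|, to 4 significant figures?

58.38

N is at the origin; NV is horizontal with |NV| = 55.2 and V on the +x side, so V = (55.20, 0.000). NA is vertical with |NA| = 24.7 and A on the +y side, so A = (0.000, 24.70). The virtual corner opposite N is at (55.20, 24.70). Tangency of A1 to VR means the radius TR is perpendicular to VR and A1 meets WA tangentially, so TW is at right angles to WA, with radius 5.7, so the center T sits 5.7 in from both sides at T = (49.50, 19.00). That places the tangent points at R = (55.20, 19.00) on VR and W = (49.50, 24.70) on WA. Then |NR| = |R − N| = 58.38.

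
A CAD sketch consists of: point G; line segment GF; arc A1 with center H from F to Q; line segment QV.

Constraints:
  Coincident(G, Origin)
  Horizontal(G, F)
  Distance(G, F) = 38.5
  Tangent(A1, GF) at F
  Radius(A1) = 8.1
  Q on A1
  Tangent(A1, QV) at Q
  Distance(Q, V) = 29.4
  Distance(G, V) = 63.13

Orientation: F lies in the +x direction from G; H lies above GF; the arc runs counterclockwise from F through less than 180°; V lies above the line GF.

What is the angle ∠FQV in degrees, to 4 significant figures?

140.8°

G is at the origin; G and F share the same y with |GF| = 38.5 and F on the +x side, so F = (38.50, 0.000). The tangent condition forces HF to be normal to GF, so H = F + (0, 8.1) = (38.50, 8.100). Since HQ ⟂ QV (tangency), |HV| = √(8.1² + 29.4²) = 30.50 regardless of where Q sits on A1. So V lies on both circle(G, 63.13) and circle(H, 30.50); the above-GF intersection is V = (52.36, 35.26). Q is the foot of the tangent from V: Q = (46.43, 6.466).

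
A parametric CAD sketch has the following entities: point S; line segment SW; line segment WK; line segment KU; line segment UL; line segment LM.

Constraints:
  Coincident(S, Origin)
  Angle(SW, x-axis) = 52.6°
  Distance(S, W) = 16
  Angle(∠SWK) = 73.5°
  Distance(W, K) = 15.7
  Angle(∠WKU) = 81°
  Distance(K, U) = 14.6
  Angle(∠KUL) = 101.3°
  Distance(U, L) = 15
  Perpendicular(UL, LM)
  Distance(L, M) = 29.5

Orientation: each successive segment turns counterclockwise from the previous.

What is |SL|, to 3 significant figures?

6.12

∠WKU = 81.0° gives KU at -102° from the x-axis; with |KU| = 14.6, U = (-7.96, 4.03). ∠KUL = 101.3° gives UL at -23.2° from the x-axis; with |UL| = 15.0, L = (5.83, -1.88). Then |SL| = |L − S| = 6.12.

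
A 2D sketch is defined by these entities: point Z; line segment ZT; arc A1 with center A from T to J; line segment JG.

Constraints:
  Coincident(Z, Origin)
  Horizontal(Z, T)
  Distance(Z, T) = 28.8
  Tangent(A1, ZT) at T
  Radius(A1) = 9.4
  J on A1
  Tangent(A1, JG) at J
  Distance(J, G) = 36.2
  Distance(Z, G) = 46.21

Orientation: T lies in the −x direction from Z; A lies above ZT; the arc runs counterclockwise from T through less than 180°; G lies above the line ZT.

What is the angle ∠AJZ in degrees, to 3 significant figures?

166°

Checks: |AJ| = 9.400 ✓; ∠(AJ, JG) = 90.00° ✓; |JG| = 36.20 ✓; |ZG| = 46.21 ✓.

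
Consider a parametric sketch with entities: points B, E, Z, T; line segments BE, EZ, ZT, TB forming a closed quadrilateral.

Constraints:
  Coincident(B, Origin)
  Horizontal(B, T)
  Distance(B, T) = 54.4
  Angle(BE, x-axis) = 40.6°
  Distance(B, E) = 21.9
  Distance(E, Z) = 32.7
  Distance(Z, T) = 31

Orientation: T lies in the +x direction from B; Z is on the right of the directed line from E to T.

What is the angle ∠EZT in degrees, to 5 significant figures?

78.608°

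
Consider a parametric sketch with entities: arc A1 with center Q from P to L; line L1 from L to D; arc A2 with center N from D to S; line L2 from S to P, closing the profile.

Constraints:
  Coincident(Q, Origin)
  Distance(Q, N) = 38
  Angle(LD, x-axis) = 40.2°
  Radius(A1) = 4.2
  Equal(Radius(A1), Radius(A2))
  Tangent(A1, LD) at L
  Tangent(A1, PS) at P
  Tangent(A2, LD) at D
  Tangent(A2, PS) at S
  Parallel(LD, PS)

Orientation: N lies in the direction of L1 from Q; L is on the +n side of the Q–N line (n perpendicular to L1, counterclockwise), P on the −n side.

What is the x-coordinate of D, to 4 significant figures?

26.31

The slot axis is L1's direction at 40.2°, so u = (cos 40.2°, sin 40.2°) = (0.7638, 0.6455) and n = (−sin 40.2°, cos 40.2°) = (-0.6455, 0.7638). Q is at the origin and N lies 38.0 along u from Q, so N = 38.0·u = (29.02, 24.53). Tangency of A1 to both parallel lines with radius 4.2 puts L and P at Q ± 4.2·n: L = (-2.711, 3.208), P = (2.711, -3.208). Equal radii place D and S the same way about N: D = N + 4.2·n = (26.31, 27.74), S = N − 4.2·n = (31.74, 21.32). So D.x = 26.31.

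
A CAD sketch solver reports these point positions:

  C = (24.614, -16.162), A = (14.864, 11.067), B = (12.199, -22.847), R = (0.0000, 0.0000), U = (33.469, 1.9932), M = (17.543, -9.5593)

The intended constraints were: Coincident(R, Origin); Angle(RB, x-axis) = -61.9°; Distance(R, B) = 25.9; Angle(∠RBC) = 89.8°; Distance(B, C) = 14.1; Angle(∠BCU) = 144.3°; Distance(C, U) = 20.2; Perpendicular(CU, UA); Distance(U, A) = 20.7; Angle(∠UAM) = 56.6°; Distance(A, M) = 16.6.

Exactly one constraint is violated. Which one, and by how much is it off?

Distance(A, M) = 16.6 — off by 4.20.

R = (0.00, 0.00) ✓; RB at -61.90° ✓; |RB| = 25.90 ✓; ∠RBC = 89.80° ✓; |BC| = 14.10 ✓; ∠BCU = 144.3° ✓; |CU| = 20.20 ✓; ∠(CU, UA) = 90.00° ✓; |UA| = 20.70 ✓; ∠UAM = 56.60° ✓; |AM| = 20.80 ✗.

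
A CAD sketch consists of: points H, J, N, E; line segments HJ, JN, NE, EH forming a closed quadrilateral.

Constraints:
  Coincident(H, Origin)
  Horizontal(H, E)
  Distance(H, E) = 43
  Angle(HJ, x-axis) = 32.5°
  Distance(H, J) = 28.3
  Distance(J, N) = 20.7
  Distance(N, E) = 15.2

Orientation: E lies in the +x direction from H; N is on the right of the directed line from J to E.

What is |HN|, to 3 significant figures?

29.0

H is at the origin; HE is horizontal with |HE| = 43.0 and E in +x, so E = (43.0, 0). HJ runs at 32.5° with |HJ| = 28.3, so J = (23.9, 15.2). N is determined by |JN| = 20.7 and |NE| = 15.2 together: it lies at the intersection of circle(J, 20.7) and circle(E, 15.2). With |JE| = 24.4, the foot of the radical line on JE is 16.3 from J and the perpendicular offset is √(20.7² − 16.3²) = 12.8. Taking the right-of-JE solution: N = (28.6, -4.94).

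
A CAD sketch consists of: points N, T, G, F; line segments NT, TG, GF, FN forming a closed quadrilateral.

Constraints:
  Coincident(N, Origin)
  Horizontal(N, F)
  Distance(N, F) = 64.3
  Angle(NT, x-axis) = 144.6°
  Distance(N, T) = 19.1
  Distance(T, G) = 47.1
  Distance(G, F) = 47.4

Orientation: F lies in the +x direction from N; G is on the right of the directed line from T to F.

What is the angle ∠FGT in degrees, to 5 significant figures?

117.13°

N is at the origin; NF is horizontal with |NF| = 64.3 and F in +x, so F = (64.3, 0). NT runs at 144.6° with |NT| = 19.1, so T = (-15.569, 11.064). G is determined by |TG| = 47.1 and |GF| = 47.4 together: it lies at the intersection of circle(T, 47.1) and circle(F, 47.4). With |TF| = 80.632, the foot of the radical line on TF is 40.140 from T and the perpendicular offset is √(47.1² − 40.140²) = 24.641. Taking the right-of-TF solution: G = (20.810, -18.852).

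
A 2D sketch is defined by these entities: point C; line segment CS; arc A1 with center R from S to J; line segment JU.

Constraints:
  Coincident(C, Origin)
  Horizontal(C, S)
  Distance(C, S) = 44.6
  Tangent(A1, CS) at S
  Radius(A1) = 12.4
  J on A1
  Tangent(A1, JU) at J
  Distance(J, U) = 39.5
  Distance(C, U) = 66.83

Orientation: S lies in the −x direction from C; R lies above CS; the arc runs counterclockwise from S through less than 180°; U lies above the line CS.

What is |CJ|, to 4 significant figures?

35.64

C is at the origin; C and S share the same y with |CS| = 44.6 and S on the −x side, so S = (-44.60, 0.000). The tangent condition forces RS to be normal to CS, so R = S + (0, 12.4) = (-44.60, 12.40). Since RJ ⟂ JU (tangency), |RU| = √(12.4² + 39.5²) = 41.40 regardless of where J sits on A1. So U lies on both circle(C, 66.83) and circle(R, 41.40); the above-CS intersection is U = (-39.99, 53.54). J is the foot of the tangent from U: J = (-32.43, 14.77).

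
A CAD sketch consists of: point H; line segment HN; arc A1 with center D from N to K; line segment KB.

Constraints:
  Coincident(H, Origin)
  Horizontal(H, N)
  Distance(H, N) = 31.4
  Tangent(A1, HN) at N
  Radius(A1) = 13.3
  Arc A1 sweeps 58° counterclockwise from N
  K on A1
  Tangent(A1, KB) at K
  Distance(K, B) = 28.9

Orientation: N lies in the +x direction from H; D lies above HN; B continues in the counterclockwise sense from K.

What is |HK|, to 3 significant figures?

43.1

Since A1 is tangent to HN there, DN ⟂ HN, so D = N + (0, 13.3) = (31.4, 13.3). On A1, N sits at bearing -90° from D; a 58° counterclockwise sweep puts K at bearing -32°, so K = D + 13.3·(cos -32°, sin -32°) = (42.7, 6.25). Then |HK| = |K − H| = 43.1.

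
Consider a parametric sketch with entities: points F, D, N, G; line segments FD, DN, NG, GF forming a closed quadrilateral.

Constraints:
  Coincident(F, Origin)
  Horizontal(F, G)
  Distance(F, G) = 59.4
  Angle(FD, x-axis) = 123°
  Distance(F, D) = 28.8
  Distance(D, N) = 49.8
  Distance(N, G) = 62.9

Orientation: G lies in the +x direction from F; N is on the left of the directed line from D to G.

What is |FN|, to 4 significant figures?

58.40

F is at the origin; FG is horizontal with |FG| = 59.4 and G in +x, so G = (59.4, 0). FD runs at 123.0° with |FD| = 28.8, so D = (-15.69, 24.15). N is determined by |DN| = 49.8 and |NG| = 62.9 together: it lies at the intersection of circle(D, 49.8) and circle(G, 62.9). With |DG| = 78.87, the foot of the radical line on DG is 30.08 from D and the perpendicular offset is √(49.8² − 30.08²) = 39.69. Taking the left-of-DG solution: N = (25.10, 52.73).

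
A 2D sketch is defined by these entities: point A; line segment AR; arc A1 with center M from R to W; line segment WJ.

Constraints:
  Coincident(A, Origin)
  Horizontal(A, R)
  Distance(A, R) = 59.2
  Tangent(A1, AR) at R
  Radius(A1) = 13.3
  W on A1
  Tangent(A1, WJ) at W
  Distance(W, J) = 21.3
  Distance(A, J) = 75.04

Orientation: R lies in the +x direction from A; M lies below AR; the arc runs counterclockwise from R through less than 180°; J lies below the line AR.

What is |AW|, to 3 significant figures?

54.7

A is at the origin; A and R share the same y with |AR| = 59.2 and R on the +x side, so R = (59.2, 0.00). Since A1 is tangent to AR there, MR ⟂ AR, so M = R + (0, -13.3) = (59.2, -13.3). Since MW ⟂ WJ (tangency), |MJ| = √(13.3² + 21.3²) = 25.1 regardless of where W sits on A1. So J lies on both circle(A, 75.04) and circle(M, 25.1); the below-AR intersection is J = (64.8, -37.8). W is the foot of the tangent from J: W = (49.8, -22.7).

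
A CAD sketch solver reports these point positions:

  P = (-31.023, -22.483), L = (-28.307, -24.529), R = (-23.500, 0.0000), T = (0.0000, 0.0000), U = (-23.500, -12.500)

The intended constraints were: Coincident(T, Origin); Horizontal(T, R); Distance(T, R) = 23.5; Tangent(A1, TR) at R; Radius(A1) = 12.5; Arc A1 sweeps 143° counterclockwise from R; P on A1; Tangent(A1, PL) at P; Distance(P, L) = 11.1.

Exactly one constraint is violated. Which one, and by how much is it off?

Distance(P, L) = 11.1 — off by 7.70.

T = (0.00, 0.00) ✓; T.y = 0.00, R.y = 0.00 ✓; |TR| = 23.50 ✓; ∠(UR, RT) = 90.00° ✓; |UR| = 12.50 ✓; bearing(U→P) − bearing(U→R) = 143.0° ✓; |UP| = 12.50 ✓; ∠(UP, PL) = 89.99° ✓; |PL| = 3.400 ✗.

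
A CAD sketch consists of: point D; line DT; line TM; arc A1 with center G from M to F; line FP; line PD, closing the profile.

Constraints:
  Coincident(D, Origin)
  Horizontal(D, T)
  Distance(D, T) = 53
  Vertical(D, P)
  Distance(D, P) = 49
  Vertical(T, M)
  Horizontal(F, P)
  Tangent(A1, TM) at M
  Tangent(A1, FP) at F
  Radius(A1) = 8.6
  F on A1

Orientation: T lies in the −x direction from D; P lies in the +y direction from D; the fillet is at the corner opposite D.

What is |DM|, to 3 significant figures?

66.6

D is at the origin; D and T share the same y with |DT| = 53.0 and T on the −x side, so T = (-53.0, 0.00). DP is vertical with |DP| = 49.0 and P on the +y side, so P = (0.00, 49.0). The virtual corner opposite D is at (-53.0, 49.0). A1 meets TM tangentially, so GM is at right angles to TM and since A1 is tangent to FP there, GF ⟂ FP, with radius 8.6, so the center G sits 8.6 in from both sides at G = (-44.4, 40.4). That places the tangent points at M = (-53.0, 40.4) on TM and F = (-44.4, 49.0) on FP. Then |DM| = |M − D| = 66.6.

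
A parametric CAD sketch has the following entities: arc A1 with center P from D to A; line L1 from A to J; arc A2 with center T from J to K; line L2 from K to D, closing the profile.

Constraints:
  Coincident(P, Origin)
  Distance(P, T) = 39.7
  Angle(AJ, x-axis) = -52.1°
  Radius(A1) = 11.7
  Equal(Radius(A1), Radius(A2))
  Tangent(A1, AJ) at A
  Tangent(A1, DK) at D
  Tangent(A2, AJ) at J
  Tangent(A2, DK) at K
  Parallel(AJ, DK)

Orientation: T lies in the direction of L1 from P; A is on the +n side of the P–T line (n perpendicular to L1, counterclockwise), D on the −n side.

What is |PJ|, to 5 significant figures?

41.388

The slot axis is L1's direction at -52.1°, so u = (cos -52.1°, sin -52.1°) = (0.61429, -0.78908) and n = (−sin -52.1°, cos -52.1°) = (0.78908, 0.61429). P is at the origin and T lies 39.7 along u from P, so T = 39.7·u = (24.387, -31.327). Tangency of A1 to both parallel lines with radius 11.7 puts A and D at P ± 11.7·n: A = (9.2323, 7.1871), D = (-9.2323, -7.1871). Equal radii place J and K the same way about T: J = T + 11.7·n = (33.619, -24.140), K = T − 11.7·n = (15.155, -38.514). Then |PJ| = |J − P| = 41.388.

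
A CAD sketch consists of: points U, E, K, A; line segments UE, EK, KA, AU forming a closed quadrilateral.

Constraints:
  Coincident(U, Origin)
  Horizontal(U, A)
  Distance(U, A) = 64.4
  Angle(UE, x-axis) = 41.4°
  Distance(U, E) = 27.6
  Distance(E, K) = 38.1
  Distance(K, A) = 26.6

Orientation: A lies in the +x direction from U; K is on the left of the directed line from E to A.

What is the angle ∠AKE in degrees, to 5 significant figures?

92.358°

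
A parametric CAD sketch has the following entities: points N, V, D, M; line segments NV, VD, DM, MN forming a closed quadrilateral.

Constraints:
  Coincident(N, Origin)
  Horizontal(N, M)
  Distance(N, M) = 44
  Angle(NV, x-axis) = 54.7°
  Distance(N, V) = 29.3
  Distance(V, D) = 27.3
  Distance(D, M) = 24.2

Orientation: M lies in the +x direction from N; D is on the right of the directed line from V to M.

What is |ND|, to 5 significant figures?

20.270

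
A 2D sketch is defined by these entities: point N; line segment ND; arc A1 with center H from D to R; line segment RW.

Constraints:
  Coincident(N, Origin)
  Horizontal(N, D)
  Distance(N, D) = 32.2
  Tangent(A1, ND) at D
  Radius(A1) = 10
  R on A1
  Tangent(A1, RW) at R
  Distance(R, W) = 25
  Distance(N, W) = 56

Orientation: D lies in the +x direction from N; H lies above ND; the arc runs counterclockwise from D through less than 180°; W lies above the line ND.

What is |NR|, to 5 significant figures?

43.112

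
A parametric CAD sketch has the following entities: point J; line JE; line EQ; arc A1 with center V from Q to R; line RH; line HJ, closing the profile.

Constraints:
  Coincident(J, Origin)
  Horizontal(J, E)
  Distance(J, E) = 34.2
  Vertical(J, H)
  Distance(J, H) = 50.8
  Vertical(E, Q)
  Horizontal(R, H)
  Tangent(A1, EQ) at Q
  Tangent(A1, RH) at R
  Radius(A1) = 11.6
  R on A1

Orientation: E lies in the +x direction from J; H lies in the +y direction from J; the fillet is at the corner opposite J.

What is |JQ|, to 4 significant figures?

52.02

J is at the origin; JE is horizontal with |JE| = 34.2 and E on the +x side, so E = (34.20, 0.000). JH is vertical with |JH| = 50.8 and H on the +y side, so H = (0.000, 50.80). The virtual corner opposite J is at (34.20, 50.80). Tangency of A1 to EQ means the radius VQ is perpendicular to EQ and since A1 is tangent to RH there, VR ⟂ RH, with radius 11.6, so the center V sits 11.6 in from both sides at V = (22.60, 39.20). That places the tangent points at Q = (34.20, 39.20) on EQ and R = (22.60, 50.80) on RH. Then |JQ| = |Q − J| = 52.02.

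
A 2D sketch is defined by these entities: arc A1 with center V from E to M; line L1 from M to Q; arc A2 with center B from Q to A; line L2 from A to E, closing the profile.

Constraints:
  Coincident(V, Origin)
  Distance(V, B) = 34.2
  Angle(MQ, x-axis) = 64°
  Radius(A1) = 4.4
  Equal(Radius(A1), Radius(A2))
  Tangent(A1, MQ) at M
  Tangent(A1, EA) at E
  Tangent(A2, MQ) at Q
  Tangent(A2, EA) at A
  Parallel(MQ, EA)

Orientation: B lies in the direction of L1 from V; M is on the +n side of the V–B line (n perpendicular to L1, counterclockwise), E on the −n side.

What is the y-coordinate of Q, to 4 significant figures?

32.67

The slot axis is L1's direction at 64.0°, so u = (cos 64.0°, sin 64.0°) = (0.4384, 0.8988) and n = (−sin 64.0°, cos 64.0°) = (-0.8988, 0.4384). V is at the origin and B lies 34.2 along u from V, so B = 34.2·u = (14.99, 30.74). Tangency of A1 to both parallel lines with radius 4.4 puts M and E at V ± 4.4·n: M = (-3.955, 1.929), E = (3.955, -1.929). Equal radii place Q and A the same way about B: Q = B + 4.4·n = (11.04, 32.67), A = B − 4.4·n = (18.95, 28.81). So Q.y = 32.67.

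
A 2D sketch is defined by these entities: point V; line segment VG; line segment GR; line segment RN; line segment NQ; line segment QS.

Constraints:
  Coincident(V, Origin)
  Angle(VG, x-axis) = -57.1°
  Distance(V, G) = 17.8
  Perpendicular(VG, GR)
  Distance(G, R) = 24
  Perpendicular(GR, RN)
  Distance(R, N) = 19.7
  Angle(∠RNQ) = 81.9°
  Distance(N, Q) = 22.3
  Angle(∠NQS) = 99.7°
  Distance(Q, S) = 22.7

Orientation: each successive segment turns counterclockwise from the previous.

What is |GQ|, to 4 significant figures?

16.67

V is at the origin; VG runs at -57.1° with length 17.8, so G = (9.669, -14.95). VG ⟂ GR, so GR runs at 32.90°; with |GR| = 24.0, R = (29.82, -1.909). GR ⟂ RN, so RN runs at 122.9°; with |RN| = 19.7, N = (19.12, 14.63). ∠RNQ = 81.9° gives NQ at -139.0° from the x-axis; with |NQ| = 22.3, Q = (2.289, 0.001348). Then |GQ| = |Q − G| = 16.67.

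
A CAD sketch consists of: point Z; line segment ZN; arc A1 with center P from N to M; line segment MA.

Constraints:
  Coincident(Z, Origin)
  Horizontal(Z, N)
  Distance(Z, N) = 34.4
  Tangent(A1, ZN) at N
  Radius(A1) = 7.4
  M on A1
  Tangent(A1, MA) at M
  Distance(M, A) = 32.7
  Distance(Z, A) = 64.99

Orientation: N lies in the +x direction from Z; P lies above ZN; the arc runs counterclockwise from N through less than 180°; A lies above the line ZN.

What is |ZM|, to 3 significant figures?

41.2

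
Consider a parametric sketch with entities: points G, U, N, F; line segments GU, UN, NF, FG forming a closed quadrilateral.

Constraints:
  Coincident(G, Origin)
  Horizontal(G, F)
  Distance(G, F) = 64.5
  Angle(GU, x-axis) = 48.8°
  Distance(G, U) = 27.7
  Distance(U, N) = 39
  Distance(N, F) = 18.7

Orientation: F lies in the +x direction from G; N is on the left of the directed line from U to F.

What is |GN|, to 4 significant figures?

59.60

Checks: |UN| = 39.00 ✓; |NF| = 18.70 ✓.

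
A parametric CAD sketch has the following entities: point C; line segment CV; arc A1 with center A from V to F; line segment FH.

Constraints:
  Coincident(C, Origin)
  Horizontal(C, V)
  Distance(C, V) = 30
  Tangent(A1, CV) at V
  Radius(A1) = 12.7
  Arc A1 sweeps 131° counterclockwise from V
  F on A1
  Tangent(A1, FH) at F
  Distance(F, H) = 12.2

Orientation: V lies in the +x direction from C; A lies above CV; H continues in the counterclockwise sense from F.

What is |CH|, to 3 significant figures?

43.7

C is at the origin; C and V share the same y with |CV| = 30.0 and V on the +x side, so V = (30.0, 0.00). The tangent condition forces AV to be normal to CV, so A = V + (0, 12.7) = (30.0, 12.7). On A1, V sits at bearing -90° from A; a 131° counterclockwise sweep puts F at bearing 41°, so F = A + 12.7·(cos 41°, sin 41°) = (39.6, 21.0). Tangency of A1 to FH means the radius AF is perpendicular to FH, so FH runs along (−sin 41°, cos 41°); with |FH| = 12.2, H = (31.6, 30.2). Then |CH| = |H − C| = 43.7.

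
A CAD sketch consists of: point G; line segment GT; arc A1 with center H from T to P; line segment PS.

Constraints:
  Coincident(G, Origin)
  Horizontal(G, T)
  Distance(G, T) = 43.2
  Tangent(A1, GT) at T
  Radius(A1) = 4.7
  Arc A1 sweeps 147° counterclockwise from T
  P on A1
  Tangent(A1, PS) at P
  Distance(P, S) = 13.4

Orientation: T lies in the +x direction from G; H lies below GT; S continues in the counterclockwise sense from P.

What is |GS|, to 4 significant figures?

54.27

G is at the origin; G and T share the same y with |GT| = 43.2 and T on the +x side, so T = (43.20, 0.000). The tangent condition forces HT to be normal to GT, so H = T + (0, -4.7) = (43.20, -4.700). On A1, T sits at bearing 90° from H; a 147° counterclockwise sweep puts P at bearing 237°, so P = H + 4.7·(cos 237°, sin 237°) = (40.64, -8.642). Tangency of A1 to PS means the radius HP is perpendicular to PS, so PS runs along (−sin 237°, cos 237°); with |PS| = 13.4, S = (51.88, -15.94). Then |GS| = |S − G| = 54.27.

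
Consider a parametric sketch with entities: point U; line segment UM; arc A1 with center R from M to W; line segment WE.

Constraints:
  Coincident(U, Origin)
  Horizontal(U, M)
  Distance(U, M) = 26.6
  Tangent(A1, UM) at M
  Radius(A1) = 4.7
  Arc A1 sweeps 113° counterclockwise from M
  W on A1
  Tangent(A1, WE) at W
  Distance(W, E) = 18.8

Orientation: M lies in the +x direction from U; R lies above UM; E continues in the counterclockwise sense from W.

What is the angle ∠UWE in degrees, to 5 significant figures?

78.934°

U is at the origin; U and M share the same y with |UM| = 26.6 and M on the +x side, so M = (26.600, 0.0000). Since A1 is tangent to UM there, RM ⟂ UM, so R = M + (0, 4.7) = (26.600, 4.7000). On A1, M sits at bearing -90° from R; a 113° counterclockwise sweep puts W at bearing 23°, so W = R + 4.7·(cos 23°, sin 23°) = (30.926, 6.5364). The tangent condition forces RW to be normal to WE, so WE runs along (−sin 23°, cos 23°); with |WE| = 18.8, E = (23.581, 23.842). Then cos ∠UWE = WU·WE / (|WU||WE|), giving 78.934°.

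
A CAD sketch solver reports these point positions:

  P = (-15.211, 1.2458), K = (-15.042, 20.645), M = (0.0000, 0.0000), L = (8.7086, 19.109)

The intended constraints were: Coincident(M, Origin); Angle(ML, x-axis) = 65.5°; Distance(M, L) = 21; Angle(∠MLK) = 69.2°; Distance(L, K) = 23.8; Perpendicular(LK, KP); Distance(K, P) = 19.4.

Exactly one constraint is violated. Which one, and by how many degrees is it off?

Perpendicular(LK, KP) — off by 3.20°.

M = (0.00, 0.00) ✓; ML at 65.50° ✓; |ML| = 21.00 ✓; ∠MLK = 69.20° ✓; |LK| = 23.80 ✓; ∠(LK, KP) = 93.20° ✗; |KP| = 19.40 ✓.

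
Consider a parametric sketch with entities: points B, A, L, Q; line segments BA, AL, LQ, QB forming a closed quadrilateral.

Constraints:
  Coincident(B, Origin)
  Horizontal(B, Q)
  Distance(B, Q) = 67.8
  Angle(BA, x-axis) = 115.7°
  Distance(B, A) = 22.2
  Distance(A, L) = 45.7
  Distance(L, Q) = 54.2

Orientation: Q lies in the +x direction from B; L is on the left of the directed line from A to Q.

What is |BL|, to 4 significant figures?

50.97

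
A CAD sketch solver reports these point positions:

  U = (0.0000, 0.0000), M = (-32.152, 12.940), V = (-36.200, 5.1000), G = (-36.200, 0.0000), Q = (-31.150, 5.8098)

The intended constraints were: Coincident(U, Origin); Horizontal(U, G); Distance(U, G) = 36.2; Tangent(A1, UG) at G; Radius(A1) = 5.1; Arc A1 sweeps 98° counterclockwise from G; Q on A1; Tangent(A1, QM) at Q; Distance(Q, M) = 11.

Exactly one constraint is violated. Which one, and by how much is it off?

Distance(Q, M) = 11 — off by 3.80.

U = (0.00, 0.00) ✓; U.y = 0.00, G.y = 0.00 ✓; |UG| = 36.20 ✓; ∠(VG, GU) = 90.00° ✓; |VG| = 5.100 ✓; bearing(V→Q) − bearing(V→G) = 98.00° ✓; |VQ| = 5.100 ✓; ∠(VQ, QM) = 90.00° ✓; |QM| = 7.200 ✗.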